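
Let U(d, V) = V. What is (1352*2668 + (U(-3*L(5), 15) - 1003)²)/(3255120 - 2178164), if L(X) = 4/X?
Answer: 1145820/269239 ≈ 4.2558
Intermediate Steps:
(1352*2668 + (U(-3*L(5), 15) - 1003)²)/(3255120 - 2178164) = (1352*2668 + (15 - 1003)²)/(3255120 - 2178164) = (3607136 + (-988)²)/1076956 = (3607136 + 976144)*(1/1076956) = 4583280*(1/1076956) = 1145820/269239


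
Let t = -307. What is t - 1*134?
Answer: -441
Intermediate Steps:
t - 1*134 = -307 - 1*134 = -307 - 134 = -441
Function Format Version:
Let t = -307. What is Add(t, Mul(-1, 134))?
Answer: -441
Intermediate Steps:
Add(t, Mul(-1, 134)) = Add(-307, Mul(-1, 134)) = Add(-307, -134) = -441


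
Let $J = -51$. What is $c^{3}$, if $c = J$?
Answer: $-132651$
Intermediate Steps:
$c = -51$
$c^{3} = \left(-51\right)^{3} = -132651$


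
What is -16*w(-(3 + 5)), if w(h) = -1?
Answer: 16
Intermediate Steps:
-16*w(-(3 + 5)) = -16*(-1) = 16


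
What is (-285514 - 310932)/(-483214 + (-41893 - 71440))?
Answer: 596446/596547 ≈ 0.99983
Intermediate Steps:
(-285514 - 310932)/(-483214 + (-41893 - 71440)) = -596446/(-483214 - 113333) = -596446/(-596547) = -596446*(-1/596547) = 596446/596547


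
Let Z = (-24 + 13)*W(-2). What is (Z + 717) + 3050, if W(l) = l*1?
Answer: 3789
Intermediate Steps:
W(l) = l
Z = 22 (Z = (-24 + 13)*(-2) = -11*(-2) = 22)
(Z + 717) + 3050 = (22 + 717) + 3050 = 739 + 3050 = 3789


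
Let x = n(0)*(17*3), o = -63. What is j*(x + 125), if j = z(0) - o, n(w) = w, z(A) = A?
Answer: 7875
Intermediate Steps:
j = 63 (j = 0 - 1*(-63) = 0 + 63 = 63)
x = 0 (x = 0*(17*3) = 0*51 = 0)
j*(x + 125) = 63*(0 + 125) = 63*125 = 7875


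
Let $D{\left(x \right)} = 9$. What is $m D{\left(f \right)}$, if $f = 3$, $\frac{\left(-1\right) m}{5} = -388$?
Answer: $17460$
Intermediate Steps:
$m = 1940$ ($m = \left(-5\right) \left(-388\right) = 1940$)
$m D{\left(f \right)} = 1940 \cdot 9 = 17460$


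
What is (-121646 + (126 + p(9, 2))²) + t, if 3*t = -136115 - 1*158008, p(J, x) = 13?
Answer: -200366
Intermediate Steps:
t = -98041 (t = (-136115 - 1*158008)/3 = (-136115 - 158008)/3 = (⅓)*(-294123) = -98041)
(-121646 + (126 + p(9, 2))²) + t = (-121646 + (126 + 13)²) - 98041 = (-121646 + 139²) - 98041 = (-121646 + 19321) - 98041 = -102325 - 98041 = -200366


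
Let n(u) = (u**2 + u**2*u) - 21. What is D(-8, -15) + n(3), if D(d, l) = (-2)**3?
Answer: 7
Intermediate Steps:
n(u) = -21 + u**2 + u**3 (n(u) = (u**2 + u**3) - 21 = -21 + u**2 + u**3)
D(d, l) = -8
D(-8, -15) + n(3) = -8 + (-21 + 3**2 + 3**3) = -8 + (-21 + 9 + 27) = -8 + 15 = 7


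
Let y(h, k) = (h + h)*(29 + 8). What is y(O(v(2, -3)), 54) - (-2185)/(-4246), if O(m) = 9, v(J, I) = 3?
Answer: 2825651/4246 ≈ 665.49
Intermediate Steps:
y(h, k) = 74*h (y(h, k) = (2*h)*37 = 74*h)
y(O(v(2, -3)), 54) - (-2185)/(-4246) = 74*9 - (-2185)/(-4246) = 666 - (-2185)*(-1)/4246 = 666 - 1*2185/4246 = 666 - 2185/4246 = 2825651/4246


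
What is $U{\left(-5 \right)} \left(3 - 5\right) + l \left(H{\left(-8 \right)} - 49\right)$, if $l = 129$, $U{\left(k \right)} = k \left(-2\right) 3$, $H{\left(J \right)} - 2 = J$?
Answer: $-7155$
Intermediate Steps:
$H{\left(J \right)} = 2 + J$
$U{\left(k \right)} = - 6 k$ ($U{\left(k \right)} = - 2 k 3 = - 6 k$)
$U{\left(-5 \right)} \left(3 - 5\right) + l \left(H{\left(-8 \right)} - 49\right) = \left(-6\right) \left(-5\right) \left(3 - 5\right) + 129 \left(\left(2 - 8\right) - 49\right) = 30 \left(-2\right) + 129 \left(-6 - 49\right) = -60 + 129 \left(-55\right) = -60 - 7095 = -7155$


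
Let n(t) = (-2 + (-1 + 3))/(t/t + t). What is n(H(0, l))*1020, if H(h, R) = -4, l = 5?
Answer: 0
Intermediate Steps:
n(t) = 0 (n(t) = (-2 + 2)/(1 + t) = 0/(1 + t) = 0)
n(H(0, l))*1020 = 0*1020 = 0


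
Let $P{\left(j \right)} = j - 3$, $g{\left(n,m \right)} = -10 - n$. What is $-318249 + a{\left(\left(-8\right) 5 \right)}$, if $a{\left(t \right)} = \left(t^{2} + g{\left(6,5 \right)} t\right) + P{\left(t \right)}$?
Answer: $-316052$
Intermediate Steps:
$P{\left(j \right)} = -3 + j$ ($P{\left(j \right)} = j - 3 = -3 + j$)
$a{\left(t \right)} = -3 + t^{2} - 15 t$ ($a{\left(t \right)} = \left(t^{2} + \left(-10 - 6\right) t\right) + \left(-3 + t\right) = \left(t^{2} - 16 t\right) + \left(-3 + t\right) = -3 + t^{2} - 15 t$)
$-318249 + a{\left(\left(-8\right) 5 \right)} = -318249 - \left(3 - 1600 + 15 \left(-8\right) 5\right) = -318249 - \left(-597 - 1600\right) = -318249 + \left(-3 + 1600 + 600\right) = -318249 + 2197 = -316052$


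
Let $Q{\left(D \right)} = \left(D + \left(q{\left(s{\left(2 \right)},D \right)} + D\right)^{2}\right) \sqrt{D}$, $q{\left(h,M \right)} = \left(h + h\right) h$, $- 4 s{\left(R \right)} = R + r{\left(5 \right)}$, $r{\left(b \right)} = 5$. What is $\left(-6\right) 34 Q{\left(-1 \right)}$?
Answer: $- \frac{82467 i}{16} \approx - 5154.2 i$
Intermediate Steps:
$s{\left(R \right)} = - \frac{5}{4} - \frac{R}{4}$ ($s{\left(R \right)} = - \frac{R + 5}{4} = - \frac{5 + R}{4} = - \frac{5}{4} - \frac{R}{4}$)
$q{\left(h,M \right)} = 2 h^{2}$ ($q{\left(h,M \right)} = 2 h h = 2 h^{2}$)
$Q{\left(D \right)} = \sqrt{D} \left(D + \left(\frac{49}{8} + D\right)^{2}\right)$ ($Q{\left(D \right)} = \left(D + \left(2 \left(- \frac{5}{4} - \frac{1}{2}\right)^{2} + D\right)^{2}\right) \sqrt{D} = \left(D + \left(2 \left(- \frac{7}{4}\right)^{2} + D\right)^{2}\right) \sqrt{D} = \left(D + \left(2 \cdot \frac{49}{16} + D\right)^{2}\right) \sqrt{D} = \left(D + \left(\frac{49}{8} + D\right)^{2}\right) \sqrt{D} = \sqrt{D} \left(D + \left(\frac{49}{8} + D\right)^{2}\right)$)
$\left(-6\right) 34 Q{\left(-1 \right)} = \left(-6\right) 34 \sqrt{-1} \left(-1 + \frac{\left(49 + 8 \left(-1\right)\right)^{2}}{64}\right) = - 204 i \left(-1 + \frac{\left(49 - 8\right)^{2}}{64}\right) = - 204 i \left(-1 + \frac{41^{2}}{64}\right) = - 204 i \left(-1 + \frac{1}{64} \cdot 1681\right) = - 204 i \left(-1 + \frac{1681}{64}\right) = - 204 i \frac{1617}{64} = - 204 \frac{1617 i}{64} = - \frac{82467 i}{16}$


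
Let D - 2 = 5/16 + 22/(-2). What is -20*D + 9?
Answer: 731/4 ≈ 182.75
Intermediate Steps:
D = -139/16 (D = 2 + (5/16 + 22/(-2)) = 2 + (5*(1/16) + 22*(-1/2)) = 2 + (5/16 - 11) = 2 - 171/16 = -139/16 ≈ -8.6875)
-20*D + 9 = -20*(-139/16) + 9 = 695/4 + 9 = 731/4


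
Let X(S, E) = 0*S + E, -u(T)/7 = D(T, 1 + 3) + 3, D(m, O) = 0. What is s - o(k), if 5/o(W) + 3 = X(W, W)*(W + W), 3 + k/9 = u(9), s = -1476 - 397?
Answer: -174767762/93309 ≈ -1873.0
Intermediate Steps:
u(T) = -21 (u(T) = -7*(0 + 3) = -7*3 = -21)
X(S, E) = E (X(S, E) = 0 + E = E)
s = -1873
k = -216 (k = -27 + 9*(-21) = -27 - 189 = -216)
o(W) = 5/(-3 + 2*W²) (o(W) = 5/(-3 + W*(W + W)) = 5/(-3 + W*(2*W)) = 5/(-3 + 2*W²))
s - o(k) = -1873 - 5/(-3 + 2*(-216)²) = -1873 - 5/(-3 + 2*46656) = -1873 - 5/(-3 + 93312) = -1873 - 5/93309 = -174767762/93309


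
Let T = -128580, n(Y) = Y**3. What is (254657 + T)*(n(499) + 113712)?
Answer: 15679592707247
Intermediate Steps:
(254657 + T)*(n(499) + 113712) = (254657 - 128580)*(499**3 + 113712) = 126077*(124251499 + 113712) = 126077*124365211 = 15679592707247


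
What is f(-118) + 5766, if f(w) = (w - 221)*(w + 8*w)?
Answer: 365784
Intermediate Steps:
f(w) = 9*w*(-221 + w) (f(w) = (-221 + w)*(9*w) = 9*w*(-221 + w))
f(-118) + 5766 = 9*(-118)*(-221 - 118) + 5766 = 9*(-118)*(-339) + 5766 = 360018 + 5766 = 365784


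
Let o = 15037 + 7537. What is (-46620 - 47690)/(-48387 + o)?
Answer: 94310/25813 ≈ 3.6536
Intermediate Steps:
o = 22574
(-46620 - 47690)/(-48387 + o) = (-46620 - 47690)/(-48387 + 22574) = -94310/(-25813) = -94310*(-1/25813) = 94310/25813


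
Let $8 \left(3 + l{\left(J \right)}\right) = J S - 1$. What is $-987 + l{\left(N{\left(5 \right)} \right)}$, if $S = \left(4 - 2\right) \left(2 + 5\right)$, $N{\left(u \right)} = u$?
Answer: $- \frac{7851}{8} \approx -981.38$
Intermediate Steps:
$S = 14$ ($S = 2 \cdot 7 = 14$)
$l{\left(J \right)} = - \frac{25}{8} + \frac{7 J}{4}$ ($l{\left(J \right)} = -3 + \frac{J 14 - 1}{8} = -3 + \frac{14 J - 1}{8} = -3 + \frac{-1 + 14 J}{8} = -3 + \left(- \frac{1}{8} + \frac{7 J}{4}\right) = - \frac{25}{8} + \frac{7 J}{4}$)
$-987 + l{\left(N{\left(5 \right)} \right)} = -987 + \left(- \frac{25}{8} + \frac{7}{4} \cdot 5\right) = -987 + \left(- \frac{25}{8} + \frac{35}{4}\right) = -987 + \frac{45}{8} = - \frac{7851}{8}$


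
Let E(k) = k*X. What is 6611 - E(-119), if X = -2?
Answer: 6373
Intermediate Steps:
E(k) = -2*k (E(k) = k*(-2) = -2*k)
6611 - E(-119) = 6611 - (-2)*(-119) = 6611 - 1*238 = 6611 - 238 = 6373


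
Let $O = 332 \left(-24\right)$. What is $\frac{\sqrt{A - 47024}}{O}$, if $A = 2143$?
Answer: $- \frac{i \sqrt{44881}}{7968} \approx - 0.026588 i$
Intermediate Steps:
$O = -7968$
$\frac{\sqrt{A - 47024}}{O} = \frac{\sqrt{2143 - 47024}}{-7968} = \sqrt{-44881} \left(- \frac{1}{7968}\right) = i \sqrt{44881} \left(- \frac{1}{7968}\right) = - \frac{i \sqrt{44881}}{7968}$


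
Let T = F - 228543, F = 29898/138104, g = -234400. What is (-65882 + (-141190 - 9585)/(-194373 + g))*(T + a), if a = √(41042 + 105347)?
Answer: 445795480132240763157/29607633196 - 28248272011*√146389/428773 ≈ 1.5032e+10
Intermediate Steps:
F = 14949/69052 (F = 29898*(1/138104) = 14949/69052 ≈ 0.21649)
a = √146389 ≈ 382.61
T = -15781336287/69052 (T = 14949/69052 - 228543 = -15781336287/69052 ≈ -2.2854e+5)
(-65882 + (-141190 - 9585)/(-194373 + g))*(T + a) = (-65882 + (-141190 - 9585)/(-194373 - 234400))*(-15781336287/69052 + √146389) = (-65882 - 150775/(-428773))*(-15781336287/69052 + √146389) = (-65882 - 150775*(-1/428773))*(-15781336287/69052 + √146389) = (-65882 + 150775/428773)*(-15781336287/69052 + √146389) = -28248272011*(-15781336287/69052 + √146389)/428773 = 445795480132240763157/29607633196 - 28248272011*√146389/428773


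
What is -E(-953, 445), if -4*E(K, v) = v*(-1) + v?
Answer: 0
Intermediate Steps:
E(K, v) = 0 (E(K, v) = -(v*(-1) + v)/4 = -(-v + v)/4 = -1/4*0 = 0)
-E(-953, 445) = -1*0 = 0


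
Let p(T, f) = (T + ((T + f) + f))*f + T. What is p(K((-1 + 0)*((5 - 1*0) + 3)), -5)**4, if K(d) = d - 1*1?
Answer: 294499921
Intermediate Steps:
K(d) = -1 + d (K(d) = d - 1 = -1 + d)
p(T, f) = T + f*(2*T + 2*f) (p(T, f) = (T + (T + 2*f))*f + T = (2*T + 2*f)*f + T = f*(2*T + 2*f) + T = T + f*(2*T + 2*f))
p(K((-1 + 0)*((5 - 1*0) + 3)), -5)**4 = ((-1 + (-1 + 0)*((5 - 1*0) + 3)) + 2*(-5)**2 + 2*(-1 + (-1 + 0)*((5 - 1*0) + 3))*(-5))**4 = ((-1 - ((5 + 0) + 3)) + 2*25 + 2*(-1 - ((5 + 0) + 3))*(-5))**4 = ((-1 - (5 + 3)) + 50 + 2*(-1 - (5 + 3))*(-5))**4 = ((-1 - 1*8) + 50 + 2*(-1 - 1*8)*(-5))**4 = ((-1 - 8) + 50 + 2*(-1 - 8)*(-5))**4 = (-9 + 50 + 2*(-9)*(-5))**4 = (-9 + 50 + 90)**4 = 131**4 = 294499921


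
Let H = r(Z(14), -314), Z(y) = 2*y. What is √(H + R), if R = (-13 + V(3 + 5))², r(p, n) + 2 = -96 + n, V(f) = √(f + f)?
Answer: I*√331 ≈ 18.193*I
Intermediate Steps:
V(f) = √2*√f (V(f) = √(2*f) = √2*√f)
r(p, n) = -98 + n (r(p, n) = -2 + (-96 + n) = -98 + n)
H = -412 (H = -98 - 314 = -412)
R = 81 (R = (-13 + √2*√(3 + 5))² = (-13 + √2*√8)² = (-13 + √2*(2*√2))² = (-13 + 4)² = (-9)² = 81)
√(H + R) = √(-412 + 81) = √(-331) = I*√331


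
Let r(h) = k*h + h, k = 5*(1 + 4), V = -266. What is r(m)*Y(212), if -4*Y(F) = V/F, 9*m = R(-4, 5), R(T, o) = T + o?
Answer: 1729/1908 ≈ 0.90618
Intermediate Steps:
m = 1/9 (m = (-4 + 5)/9 = (1/9)*1 = 1/9 ≈ 0.11111)
k = 25 (k = 5*5 = 25)
Y(F) = 133/(2*F) (Y(F) = -(-133)/(2*F) = 133/(2*F))
r(h) = 26*h (r(h) = 25*h + h = 26*h)
r(m)*Y(212) = (26*(1/9))*((133/2)/212) = 26*((133/2)*(1/212))/9 = (26/9)*(133/424) = 1729/1908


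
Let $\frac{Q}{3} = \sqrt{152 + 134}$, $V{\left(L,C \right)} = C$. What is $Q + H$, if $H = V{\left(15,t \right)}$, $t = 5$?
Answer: $5 + 3 \sqrt{286} \approx 55.735$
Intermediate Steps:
$Q = 3 \sqrt{286}$ ($Q = 3 \sqrt{152 + 134} = 3 \sqrt{286} \approx 50.735$)
$H = 5$
$Q + H = 3 \sqrt{286} + 5 = 5 + 3 \sqrt{286}$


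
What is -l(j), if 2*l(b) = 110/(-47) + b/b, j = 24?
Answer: 63/94 ≈ 0.67021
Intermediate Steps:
l(b) = -63/94 (l(b) = (110/(-47) + b/b)/2 = (110*(-1/47) + 1)/2 = (-110/47 + 1)/2 = (1/2)*(-63/47) = -63/94)
-l(j) = -1*(-63/94) = 63/94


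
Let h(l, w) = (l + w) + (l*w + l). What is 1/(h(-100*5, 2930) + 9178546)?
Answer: 1/7715476 ≈ 1.2961e-7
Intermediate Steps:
h(l, w) = w + 2*l + l*w (h(l, w) = (l + w) + (l + l*w) = w + 2*l + l*w)
1/(h(-100*5, 2930) + 9178546) = 1/((2930 + 2*(-100*5) - 100*5*2930) + 9178546) = 1/((2930 + 2*(-500) - 500*2930) + 9178546) = 1/((2930 - 1000 - 1465000) + 9178546) = 1/(-1463070 + 9178546) = 1/7715476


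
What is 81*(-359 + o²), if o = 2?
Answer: -28755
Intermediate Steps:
81*(-359 + o²) = 81*(-359 + 2²) = 81*(-359 + 4) = 81*(-355) = -28755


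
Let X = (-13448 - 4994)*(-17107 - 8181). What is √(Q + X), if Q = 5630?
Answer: √466366926 ≈ 21596.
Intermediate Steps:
X = 466361296 (X = -18442*(-25288) = 466361296)
√(Q + X) = √(5630 + 466361296) = √466366926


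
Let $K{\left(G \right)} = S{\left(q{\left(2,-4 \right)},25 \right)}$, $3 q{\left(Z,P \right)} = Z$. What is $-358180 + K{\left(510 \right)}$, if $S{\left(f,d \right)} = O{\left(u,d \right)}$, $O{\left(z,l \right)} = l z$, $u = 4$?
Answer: $-358080$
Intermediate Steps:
$q{\left(Z,P \right)} = \frac{Z}{3}$
$S{\left(f,d \right)} = 4 d$ ($S{\left(f,d \right)} = d 4 = 4 d$)
$K{\left(G \right)} = 100$ ($K{\left(G \right)} = 4 \cdot 25 = 100$)
$-358180 + K{\left(510 \right)} = -358180 + 100 = -358080$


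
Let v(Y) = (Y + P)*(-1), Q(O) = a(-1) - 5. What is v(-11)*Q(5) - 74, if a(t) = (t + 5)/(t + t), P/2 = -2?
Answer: -179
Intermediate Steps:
P = -4 (P = 2*(-2) = -4)
a(t) = (5 + t)/(2*t) (a(t) = (5 + t)/((2*t)) = (5 + t)*(1/(2*t)) = (5 + t)/(2*t))
Q(O) = -7 (Q(O) = (½)*(5 - 1)/(-1) - 5 = (½)*(-1)*4 - 5 = -2 - 5 = -7)
v(Y) = 4 - Y (v(Y) = (Y - 4)*(-1) = (-4 + Y)*(-1) = 4 - Y)
v(-11)*Q(5) - 74 = (4 - 1*(-11))*(-7) - 74 = (4 + 11)*(-7) - 74 = 15*(-7) - 74 = -105 - 74 = -179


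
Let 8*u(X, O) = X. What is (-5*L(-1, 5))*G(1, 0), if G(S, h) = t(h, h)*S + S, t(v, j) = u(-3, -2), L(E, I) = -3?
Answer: 75/8 ≈ 9.3750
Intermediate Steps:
u(X, O) = X/8
t(v, j) = -3/8 (t(v, j) = (⅛)*(-3) = -3/8)
G(S, h) = 5*S/8 (G(S, h) = -3*S/8 + S = 5*S/8)
(-5*L(-1, 5))*G(1, 0) = (-5*(-3))*((5/8)*1) = 15*(5/8) = 75/8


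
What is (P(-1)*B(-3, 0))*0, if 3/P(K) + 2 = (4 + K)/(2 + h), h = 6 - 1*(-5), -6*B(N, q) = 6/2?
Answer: 0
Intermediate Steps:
B(N, q) = -½ (B(N, q) = -1/2 = -⅙*3 = -½)
h = 11 (h = 6 + 5 = 11)
P(K) = 3/(-22/13 + K/13) (P(K) = 3/(-2 + (4 + K)/(2 + 11)) = 3/(-2 + (4 + K)/13) = 3/(-2 + (4 + K)*(1/13)) = 3/(-2 + (4/13 + K/13)) = 3/(-22/13 + K/13))
(P(-1)*B(-3, 0))*0 = ((39/(-22 - 1))*(-½))*0 = ((39/(-23))*(-½))*0 = ((39*(-1/23))*(-½))*0 = -39/23*(-½)*0 = (39/46)*0 = 0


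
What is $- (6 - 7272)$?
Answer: $7266$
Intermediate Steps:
$- (6 - 7272) = \left(-1\right) \left(-7266\right) = 7266$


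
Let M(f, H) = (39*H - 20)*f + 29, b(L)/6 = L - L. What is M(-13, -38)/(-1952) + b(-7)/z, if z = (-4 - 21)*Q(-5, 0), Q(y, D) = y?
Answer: -19555/1952 ≈ -10.018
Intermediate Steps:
b(L) = 0 (b(L) = 6*(L - L) = 6*0 = 0)
M(f, H) = 29 + f*(-20 + 39*H) (M(f, H) = (-20 + 39*H)*f + 29 = f*(-20 + 39*H) + 29 = 29 + f*(-20 + 39*H))
z = 125 (z = (-4 - 21)*(-5) = -25*(-5) = 125)
M(-13, -38)/(-1952) + b(-7)/z = (29 - 20*(-13) + 39*(-38)*(-13))/(-1952) + 0/125 = (29 + 260 + 19266)*(-1/1952) + 0*(1/125) = 19555*(-1/1952) + 0 = -19555/1952 + 0 = -19555/1952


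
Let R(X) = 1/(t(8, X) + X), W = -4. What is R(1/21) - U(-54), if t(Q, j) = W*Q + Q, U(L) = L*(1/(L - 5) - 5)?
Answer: -8041191/29677 ≈ -270.96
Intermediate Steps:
U(L) = L*(-5 + 1/(-5 + L)) (U(L) = L*(1/(-5 + L) - 5) = L*(-5 + 1/(-5 + L)))
t(Q, j) = -3*Q (t(Q, j) = -4*Q + Q = -3*Q)
R(X) = 1/(-24 + X) (R(X) = 1/(-3*8 + X) = 1/(-24 + X))
R(1/21) - U(-54) = 1/(-24 + 1/21) - (-54)*(26 - 5*(-54))/(-5 - 54) = 1/(-24 + 1/21) - (-54)*(26 + 270)/(-59) = 1/(-503/21) - (-54)*(-1)*296/59 = -21/503 - 1*15984/59 = -21/503 - 15984/59 = -8041191/29677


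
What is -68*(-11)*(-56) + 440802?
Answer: 398914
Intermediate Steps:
-68*(-11)*(-56) + 440802 = 748*(-56) + 440802 = -41888 + 440802 = 398914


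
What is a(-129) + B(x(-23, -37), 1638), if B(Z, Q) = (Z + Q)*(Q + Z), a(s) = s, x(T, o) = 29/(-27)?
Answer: 1953280768/729 ≈ 2.6794e+6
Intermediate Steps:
x(T, o) = -29/27 (x(T, o) = 29*(-1/27) = -29/27)
B(Z, Q) = (Q + Z)² (B(Z, Q) = (Q + Z)*(Q + Z) = (Q + Z)²)
a(-129) + B(x(-23, -37), 1638) = -129 + (1638 - 29/27)² = -129 + (44197/27)² = -129 + 1953374809/729 = 1953280768/729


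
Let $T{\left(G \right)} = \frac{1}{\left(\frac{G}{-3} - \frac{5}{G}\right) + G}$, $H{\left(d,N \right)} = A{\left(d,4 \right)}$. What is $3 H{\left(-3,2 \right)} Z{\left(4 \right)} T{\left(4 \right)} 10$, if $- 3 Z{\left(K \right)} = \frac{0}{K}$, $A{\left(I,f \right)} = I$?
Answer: $0$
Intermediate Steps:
$H{\left(d,N \right)} = d$
$T{\left(G \right)} = \frac{1}{- \frac{5}{G} + \frac{2 G}{3}}$ ($T{\left(G \right)} = \frac{1}{\left(G \left(- \frac{1}{3}\right) - \frac{5}{G}\right) + G} = \frac{1}{\left(- \frac{G}{3} - \frac{5}{G}\right) + G} = \frac{1}{\left(- \frac{5}{G} - \frac{G}{3}\right) + G} = \frac{1}{- \frac{5}{G} + \frac{2 G}{3}}$)
$Z{\left(K \right)} = 0$ ($Z{\left(K \right)} = - \frac{0 \frac{1}{K}}{3} = \left(- \frac{1}{3}\right) 0 = 0$)
$3 H{\left(-3,2 \right)} Z{\left(4 \right)} T{\left(4 \right)} 10 = 3 \left(-3\right) 0 \cdot 3 \cdot 4 \frac{1}{-15 + 2 \cdot 4^{2}} \cdot 10 = \left(-9\right) 0 \cdot 3 \cdot 4 \frac{1}{-15 + 2 \cdot 16} \cdot 10 = 0 \cdot 3 \cdot 4 \frac{1}{-15 + 32} \cdot 10 = 0 \cdot 3 \cdot 4 \cdot \frac{1}{17} \cdot 10 = 0 \cdot \frac{12}{17} \cdot 10 = 0 \cdot 10 = 0$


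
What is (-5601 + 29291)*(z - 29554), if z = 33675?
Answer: 97626490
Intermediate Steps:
(-5601 + 29291)*(z - 29554) = (-5601 + 29291)*(33675 - 29554) = 23690*4121 = 97626490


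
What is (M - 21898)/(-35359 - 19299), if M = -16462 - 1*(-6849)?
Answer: 31511/54658 ≈ 0.57651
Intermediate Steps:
M = -9613 (M = -16462 + 6849 = -9613)
(M - 21898)/(-35359 - 19299) = (-9613 - 21898)/(-35359 - 19299) = -31511/(-54658) = -31511*(-1/54658) = 31511/54658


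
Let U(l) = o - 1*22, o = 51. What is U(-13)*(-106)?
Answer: -3074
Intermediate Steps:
U(l) = 29 (U(l) = 51 - 1*22 = 51 - 22 = 29)
U(-13)*(-106) = 29*(-106) = -3074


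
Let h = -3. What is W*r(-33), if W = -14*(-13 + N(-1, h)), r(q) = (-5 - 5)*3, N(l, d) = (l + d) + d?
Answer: -8400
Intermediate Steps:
N(l, d) = l + 2*d (N(l, d) = (d + l) + d = l + 2*d)
r(q) = -30 (r(q) = -10*3 = -30)
W = 280 (W = -14*(-13 + (-1 + 2*(-3))) = -14*(-13 + (-1 - 6)) = -14*(-13 - 7) = -14*(-20) = 280)
W*r(-33) = 280*(-30) = -8400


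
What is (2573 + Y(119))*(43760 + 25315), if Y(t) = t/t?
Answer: 177799050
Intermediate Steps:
Y(t) = 1
(2573 + Y(119))*(43760 + 25315) = (2573 + 1)*(43760 + 25315) = 2574*69075 = 177799050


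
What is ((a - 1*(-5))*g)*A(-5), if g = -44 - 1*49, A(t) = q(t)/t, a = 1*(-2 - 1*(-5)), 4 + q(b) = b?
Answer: -6696/5 ≈ -1339.2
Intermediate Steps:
q(b) = -4 + b
a = 3 (a = 1*(-2 + 5) = 1*3 = 3)
A(t) = (-4 + t)/t
g = -93 (g = -44 - 49 = -93)
((a - 1*(-5))*g)*A(-5) = ((3 - 1*(-5))*(-93))*((-4 - 5)/(-5)) = ((3 + 5)*(-93))*(-1/5*(-9)) = (8*(-93))*(9/5) = -744*9/5 = -6696/5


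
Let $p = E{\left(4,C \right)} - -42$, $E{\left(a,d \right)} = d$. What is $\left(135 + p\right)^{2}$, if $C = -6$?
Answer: $29241$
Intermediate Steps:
$p = 36$ ($p = -6 - -42 = -6 + 42 = 36$)
$\left(135 + p\right)^{2} = \left(135 + 36\right)^{2} = 171^{2} = 29241$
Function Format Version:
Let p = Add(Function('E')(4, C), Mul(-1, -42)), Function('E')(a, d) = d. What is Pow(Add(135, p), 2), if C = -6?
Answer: 29241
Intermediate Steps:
p = 36 (p = Add(-6, Mul(-1, -42)) = Add(-6, 42) = 36)
Pow(Add(135, p), 2) = Pow(Add(135, 36), 2) = Pow(171, 2) = 29241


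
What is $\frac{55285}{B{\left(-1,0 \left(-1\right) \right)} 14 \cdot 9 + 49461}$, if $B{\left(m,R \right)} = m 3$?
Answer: $\frac{55285}{49083} \approx 1.1264$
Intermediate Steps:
$B{\left(m,R \right)} = 3 m$
$\frac{55285}{B{\left(-1,0 \left(-1\right) \right)} 14 \cdot 9 + 49461} = \frac{55285}{3 \left(-1\right) 14 \cdot 9 + 49461} = \frac{55285}{\left(-3\right) 14 \cdot 9 + 49461} = \frac{55285}{\left(-42\right) 9 + 49461} = \frac{55285}{-378 + 49461} = \frac{55285}{49083}$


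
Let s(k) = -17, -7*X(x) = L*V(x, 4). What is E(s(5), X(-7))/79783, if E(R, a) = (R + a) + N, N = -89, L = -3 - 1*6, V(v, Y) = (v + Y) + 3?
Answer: -106/79783 ≈ -0.0013286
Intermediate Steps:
V(v, Y) = 3 + Y + v (V(v, Y) = (Y + v) + 3 = 3 + Y + v)
L = -9 (L = -3 - 6 = -9)
X(x) = 9 + 9*x/7 (X(x) = -(-9)*(3 + 4 + x)/7 = -(-9)*(7 + x)/7 = -(-63 - 9*x)/7 = 9 + 9*x/7)
E(R, a) = -89 + R + a (E(R, a) = (R + a) - 89 = -89 + R + a)
E(s(5), X(-7))/79783 = (-89 - 17 + (9 + (9/7)*(-7)))/79783 = (-89 - 17 + (9 - 9))*(1/79783) = (-89 - 17 + 0)*(1/79783) = -106*1/79783 = -106/79783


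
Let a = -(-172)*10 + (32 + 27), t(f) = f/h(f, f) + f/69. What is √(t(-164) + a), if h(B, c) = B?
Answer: 4*√528954/69 ≈ 42.162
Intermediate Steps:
t(f) = 1 + f/69 (t(f) = f/f + f/69 = 1 + f*(1/69) = 1 + f/69)
a = 1779 (a = -86*(-20) + 59 = 1720 + 59 = 1779)
√(t(-164) + a) = √((1 + (1/69)*(-164)) + 1779) = √((1 - 164/69) + 1779) = √(-95/69 + 1779) = √(122656/69) = 4*√528954/69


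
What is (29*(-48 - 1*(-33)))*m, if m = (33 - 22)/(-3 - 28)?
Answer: 4785/31 ≈ 154.35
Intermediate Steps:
m = -11/31 (m = 11/(-31) = 11*(-1/31) = -11/31 ≈ -0.35484)
(29*(-48 - 1*(-33)))*m = (29*(-48 - 1*(-33)))*(-11/31) = (29*(-48 + 33))*(-11/31) = (29*(-15))*(-11/31) = -435*(-11/31) = 4785/31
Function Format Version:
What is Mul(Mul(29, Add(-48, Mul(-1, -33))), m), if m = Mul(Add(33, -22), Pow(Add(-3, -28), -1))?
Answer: Rational(4785, 31) ≈ 154.35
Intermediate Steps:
m = Rational(-11, 31) (m = Mul(11, Pow(-31, -1)) = Mul(11, Rational(-1, 31)) = Rational(-11, 31) ≈ -0.35484)
Mul(Mul(29, Add(-48, Mul(-1, -33))), m) = Mul(Mul(29, Add(-48, Mul(-1, -33))), Rational(-11, 31)) = Mul(Mul(29, Add(-48, 33)), Rational(-11, 31)) = Mul(Mul(29, -15), Rational(-11, 31)) = Mul(-435, Rational(-11, 31)) = Rational(4785, 31)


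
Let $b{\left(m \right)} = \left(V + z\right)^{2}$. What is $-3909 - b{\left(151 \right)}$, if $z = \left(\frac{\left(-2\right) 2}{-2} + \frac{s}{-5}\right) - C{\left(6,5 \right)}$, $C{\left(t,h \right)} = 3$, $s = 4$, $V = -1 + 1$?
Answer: $- \frac{97806}{25} \approx -3912.2$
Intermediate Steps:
$V = 0$
$z = - \frac{9}{5}$ ($z = \left(\frac{\left(-2\right) 2}{-2} + \frac{4}{-5}\right) - 3 = \left(\left(-4\right) \left(- \frac{1}{2}\right) + 4 \left(- \frac{1}{5}\right)\right) - 3 = \left(2 - \frac{4}{5}\right) - 3 = \frac{6}{5} - 3 = - \frac{9}{5} \approx -1.8$)
$b{\left(m \right)} = \frac{81}{25}$ ($b{\left(m \right)} = \left(0 - \frac{9}{5}\right)^{2} = \left(- \frac{9}{5}\right)^{2} = \frac{81}{25}$)
$-3909 - b{\left(151 \right)} = -3909 - \frac{81}{25} = - \frac{97806}{25}$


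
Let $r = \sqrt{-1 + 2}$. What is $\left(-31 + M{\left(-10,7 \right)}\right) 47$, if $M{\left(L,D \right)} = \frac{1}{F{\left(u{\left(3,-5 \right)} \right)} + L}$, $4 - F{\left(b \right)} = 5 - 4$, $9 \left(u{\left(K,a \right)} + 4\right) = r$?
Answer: $- \frac{10246}{7} \approx -1463.7$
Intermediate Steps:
$r = 1$ ($r = \sqrt{1} = 1$)
$u{\left(K,a \right)} = - \frac{35}{9}$ ($u{\left(K,a \right)} = -4 + \frac{1}{9} \cdot 1 = -4 + \frac{1}{9} = - \frac{35}{9}$)
$F{\left(b \right)} = 3$ ($F{\left(b \right)} = 4 - \left(5 - 4\right) = 4 - 1 = 3$)
$M{\left(L,D \right)} = \frac{1}{3 + L}$
$\left(-31 + M{\left(-10,7 \right)}\right) 47 = \left(-31 + \frac{1}{3 - 10}\right) 47 = \left(-31 + \frac{1}{-7}\right) 47 = \left(-31 - \frac{1}{7}\right) 47 = \left(- \frac{218}{7}\right) 47 = - \frac{10246}{7}$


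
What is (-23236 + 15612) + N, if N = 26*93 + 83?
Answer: -5123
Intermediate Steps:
N = 2501 (N = 2418 + 83 = 2501)
(-23236 + 15612) + N = (-23236 + 15612) + 2501 = -7624 + 2501 = -5123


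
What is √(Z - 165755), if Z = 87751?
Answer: 2*I*√19501 ≈ 279.29*I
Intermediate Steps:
√(Z - 165755) = √(87751 - 165755) = √(-78004) = 2*I*√19501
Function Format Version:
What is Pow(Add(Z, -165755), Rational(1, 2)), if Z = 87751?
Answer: Mul(2, I, Pow(19501, Rational(1, 2))) ≈ Mul(279.29, I)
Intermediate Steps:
Pow(Add(Z, -165755), Rational(1, 2)) = Pow(Add(87751, -165755), Rational(1, 2)) = Pow(-78004, Rational(1, 2)) = Mul(2, I, Pow(19501, Rational(1, 2)))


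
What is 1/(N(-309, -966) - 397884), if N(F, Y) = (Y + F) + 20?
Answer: -1/399139 ≈ -2.5054e-6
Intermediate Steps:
N(F, Y) = 20 + F + Y (N(F, Y) = (F + Y) + 20 = 20 + F + Y)
1/(N(-309, -966) - 397884) = 1/((20 - 309 - 966) - 397884) = 1/(-1255 - 397884) = 1/(-399139) = -1/399139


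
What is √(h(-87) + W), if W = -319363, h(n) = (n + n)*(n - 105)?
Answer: I*√285955 ≈ 534.75*I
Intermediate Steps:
h(n) = 2*n*(-105 + n) (h(n) = (2*n)*(-105 + n) = 2*n*(-105 + n))
√(h(-87) + W) = √(2*(-87)*(-105 - 87) - 319363) = √(2*(-87)*(-192) - 319363) = √(33408 - 319363) = √(-285955) = I*√285955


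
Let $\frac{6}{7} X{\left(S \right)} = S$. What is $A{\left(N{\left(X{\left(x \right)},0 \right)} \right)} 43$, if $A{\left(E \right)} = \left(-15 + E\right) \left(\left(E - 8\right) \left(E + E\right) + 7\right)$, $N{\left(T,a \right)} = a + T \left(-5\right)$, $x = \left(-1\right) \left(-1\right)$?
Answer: $- \frac{16291625}{108} \approx -1.5085 \cdot 10^{5}$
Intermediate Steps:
$x = 1$
$X{\left(S \right)} = \frac{7 S}{6}$
$N{\left(T,a \right)} = a - 5 T$
$A{\left(E \right)} = \left(-15 + E\right) \left(7 + 2 E \left(-8 + E\right)\right)$ ($A{\left(E \right)} = \left(-15 + E\right) \left(\left(-8 + E\right) 2 E + 7\right) = \left(-15 + E\right) \left(2 E \left(-8 + E\right) + 7\right) = \left(-15 + E\right) \left(7 + 2 E \left(-8 + E\right)\right)$)
$A{\left(N{\left(X{\left(x \right)},0 \right)} \right)} 43 = \left(-105 - 46 \left(0 - 5 \cdot \frac{7}{6} \cdot 1\right)^{2} + 2 \left(0 - 5 \cdot \frac{7}{6} \cdot 1\right)^{3} + 247 \left(0 - 5 \cdot \frac{7}{6} \cdot 1\right)\right) 43 = \left(-105 - 46 \left(0 - \frac{35}{6}\right)^{2} + 2 \left(0 - \frac{35}{6}\right)^{3} + 247 \left(0 - \frac{35}{6}\right)\right) 43 = \left(-105 - 46 \left(- \frac{35}{6}\right)^{2} + 2 \left(- \frac{35}{6}\right)^{3} + 247 \left(- \frac{35}{6}\right)\right) 43 = \left(-105 - \frac{28175}{18} + 2 \left(- \frac{42875}{216}\right) - \frac{8645}{6}\right) 43 = \left(-105 - \frac{28175}{18} - \frac{42875}{108} - \frac{8645}{6}\right) 43 = \left(- \frac{378875}{108}\right) 43 = - \frac{16291625}{108}$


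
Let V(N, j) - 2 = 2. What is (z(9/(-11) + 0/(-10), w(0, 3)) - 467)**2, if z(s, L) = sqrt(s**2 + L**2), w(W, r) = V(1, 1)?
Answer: (5137 - sqrt(2017))**2/121 ≈ 2.1429e+5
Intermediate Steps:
V(N, j) = 4 (V(N, j) = 2 + 2 = 4)
w(W, r) = 4
z(s, L) = sqrt(L**2 + s**2)
(z(9/(-11) + 0/(-10), w(0, 3)) - 467)**2 = (sqrt(4**2 + (9/(-11) + 0/(-10))**2) - 467)**2 = (sqrt(16 + (9*(-1/11) + 0*(-1/10))**2) - 467)**2 = (sqrt(16 + (-9/11 + 0)**2) - 467)**2 = (sqrt(16 + (-9/11)**2) - 467)**2 = (sqrt(16 + 81/121) - 467)**2 = (sqrt(2017/121) - 467)**2 = (sqrt(2017)/11 - 467)**2 = (-467 + sqrt(2017)/11)**2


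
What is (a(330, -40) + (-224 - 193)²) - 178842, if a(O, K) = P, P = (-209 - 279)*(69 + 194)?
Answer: -133297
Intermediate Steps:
P = -128344 (P = -488*263 = -128344)
a(O, K) = -128344
(a(330, -40) + (-224 - 193)²) - 178842 = (-128344 + (-224 - 193)²) - 178842 = (-128344 + (-417)²) - 178842 = (-128344 + 173889) - 178842 = 45545 - 178842 = -133297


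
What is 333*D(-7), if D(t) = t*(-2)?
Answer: 4662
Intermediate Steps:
D(t) = -2*t
333*D(-7) = 333*(-2*(-7)) = 333*14 = 4662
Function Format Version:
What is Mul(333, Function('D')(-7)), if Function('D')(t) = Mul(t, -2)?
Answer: 4662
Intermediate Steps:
Function('D')(t) = Mul(-2, t)
Mul(333, Function('D')(-7)) = Mul(333, Mul(-2, -7)) = Mul(333, 14) = 4662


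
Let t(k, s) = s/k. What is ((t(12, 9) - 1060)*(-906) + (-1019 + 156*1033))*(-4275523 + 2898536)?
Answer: -3083926247953/2 ≈ -1.5420e+12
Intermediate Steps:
((t(12, 9) - 1060)*(-906) + (-1019 + 156*1033))*(-4275523 + 2898536) = ((9/12 - 1060)*(-906) + (-1019 + 156*1033))*(-4275523 + 2898536) = ((9*(1/12) - 1060)*(-906) + (-1019 + 161148))*(-1376987) = ((3/4 - 1060)*(-906) + 160129)*(-1376987) = (-4237/4*(-906) + 160129)*(-1376987) = (1919361/2 + 160129)*(-1376987) = (2239619/2)*(-1376987) = -3083926247953/2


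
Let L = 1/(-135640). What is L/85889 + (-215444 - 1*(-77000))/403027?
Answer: -1612870379761267/4695258085446920 ≈ -0.34351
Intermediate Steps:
L = -1/135640 ≈ -7.3725e-6
L/85889 + (-215444 - 1*(-77000))/403027 = -1/135640/85889 + (-215444 - 1*(-77000))/403027 = -1/135640*1/85889 + (-215444 + 77000)*(1/403027) = -1/11649983960 - 138444*1/403027 = -1/11649983960 - 138444/403027 = -1612870379761267/4695258085446920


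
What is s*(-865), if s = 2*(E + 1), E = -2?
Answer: 1730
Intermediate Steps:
s = -2 (s = 2*(-2 + 1) = 2*(-1) = -2)
s*(-865) = -2*(-865) = 1730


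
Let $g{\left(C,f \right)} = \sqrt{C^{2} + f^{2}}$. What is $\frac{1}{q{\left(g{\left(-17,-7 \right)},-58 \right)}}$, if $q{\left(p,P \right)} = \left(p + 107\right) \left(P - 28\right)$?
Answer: $- \frac{107}{955546} + \frac{13 \sqrt{2}}{955546} \approx -9.2738 \cdot 10^{-5}$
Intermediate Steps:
$q{\left(p,P \right)} = \left(-28 + P\right) \left(107 + p\right)$ ($q{\left(p,P \right)} = \left(107 + p\right) \left(-28 + P\right) = \left(-28 + P\right) \left(107 + p\right)$)
$\frac{1}{q{\left(g{\left(-17,-7 \right)},-58 \right)}} = \frac{1}{-2996 - 28 \sqrt{\left(-17\right)^{2} + \left(-7\right)^{2}} + 107 \left(-58\right) - 58 \sqrt{\left(-17\right)^{2} + \left(-7\right)^{2}}} = \frac{1}{-2996 - 28 \sqrt{289 + 49} - 6206 - 58 \sqrt{289 + 49}} = \frac{1}{-2996 - 28 \sqrt{338} - 6206 - 58 \sqrt{338}} = \frac{1}{-2996 - 28 \cdot 13 \sqrt{2} - 6206 - 58 \cdot 13 \sqrt{2}} = \frac{1}{-2996 - 364 \sqrt{2} - 6206 - 754 \sqrt{2}} = \frac{1}{-9202 - 1118 \sqrt{2}}$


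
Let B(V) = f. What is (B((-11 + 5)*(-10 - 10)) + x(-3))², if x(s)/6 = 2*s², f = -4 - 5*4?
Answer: 7056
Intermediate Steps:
f = -24 (f = -4 - 20 = -24)
x(s) = 12*s² (x(s) = 6*(2*s²) = 12*s²)
B(V) = -24
(B((-11 + 5)*(-10 - 10)) + x(-3))² = (-24 + 12*(-3)²)² = (-24 + 12*9)² = (-24 + 108)² = 84² = 7056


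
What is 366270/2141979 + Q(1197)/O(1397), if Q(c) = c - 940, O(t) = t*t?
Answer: 238455439011/1393435164737 ≈ 0.17113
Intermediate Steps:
O(t) = t**2
Q(c) = -940 + c
366270/2141979 + Q(1197)/O(1397) = 366270/2141979 + (-940 + 1197)/(1397**2) = 366270*(1/2141979) + 257/1951609 = 122090/713993 + 257*(1/1951609) = 122090/713993 + 257/1951609 = 238455439011/1393435164737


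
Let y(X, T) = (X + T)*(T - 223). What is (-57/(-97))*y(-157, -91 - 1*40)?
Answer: 5811264/97 ≈ 59910.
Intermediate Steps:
y(X, T) = (-223 + T)*(T + X) (y(X, T) = (T + X)*(-223 + T) = (-223 + T)*(T + X))
(-57/(-97))*y(-157, -91 - 1*40) = (-57/(-97))*((-91 - 1*40)**2 - 223*(-91 - 1*40) - 223*(-157) + (-91 - 1*40)*(-157)) = (-57*(-1/97))*((-91 - 40)**2 - 223*(-91 - 40) + 35011 + (-91 - 40)*(-157)) = 57*((-131)**2 - 223*(-131) + 35011 - 131*(-157))/97 = 57*(17161 + 29213 + 35011 + 20567)/97 = (57/97)*101952 = 5811264/97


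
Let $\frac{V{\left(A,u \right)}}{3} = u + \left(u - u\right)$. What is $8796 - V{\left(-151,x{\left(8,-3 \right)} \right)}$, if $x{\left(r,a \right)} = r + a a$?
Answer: $8745$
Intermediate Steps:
$x{\left(r,a \right)} = r + a^{2}$
$V{\left(A,u \right)} = 3 u$ ($V{\left(A,u \right)} = 3 \left(u + \left(u - u\right)\right) = 3 \left(u + 0\right) = 3 u$)
$8796 - V{\left(-151,x{\left(8,-3 \right)} \right)} = 8796 - 3 \left(8 + \left(-3\right)^{2}\right) = 8796 - 3 \left(8 + 9\right) = 8796 - 3 \cdot 17 = 8796 - 51 = 8745$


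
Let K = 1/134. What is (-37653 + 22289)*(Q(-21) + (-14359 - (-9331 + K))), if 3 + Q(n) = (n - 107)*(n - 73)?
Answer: -7206737706/67 ≈ -1.0756e+8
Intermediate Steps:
Q(n) = -3 + (-107 + n)*(-73 + n) (Q(n) = -3 + (n - 107)*(n - 73) = -3 + (-107 + n)*(-73 + n))
K = 1/134 ≈ 0.0074627
(-37653 + 22289)*(Q(-21) + (-14359 - (-9331 + K))) = (-37653 + 22289)*((7808 + (-21)**2 - 180*(-21)) + (-14359 - (-9331 + 1/134))) = -15364*((7808 + 441 + 3780) + (-14359 - 1*(-1250353/134))) = -15364*(12029 + (-14359 + 1250353/134)) = -15364*(12029 - 673753/134) = -15364*938133/134 = -7206737706/67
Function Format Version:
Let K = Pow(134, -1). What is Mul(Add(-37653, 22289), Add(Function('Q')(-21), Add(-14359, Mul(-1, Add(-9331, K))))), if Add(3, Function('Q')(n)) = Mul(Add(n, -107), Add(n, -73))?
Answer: Rational(-7206737706, 67) ≈ -1.0756e+8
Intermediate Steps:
Function('Q')(n) = Add(-3, Mul(Add(-107, n), Add(-73, n))) (Function('Q')(n) = Add(-3, Mul(Add(n, -107), Add(n, -73))) = Add(-3, Mul(Add(-107, n), Add(-73, n))))
K = Rational(1, 134) ≈ 0.0074627
Mul(Add(-37653, 22289), Add(Function('Q')(-21), Add(-14359, Mul(-1, Add(-9331, K))))) = Mul(Add(-37653, 22289), Add(Add(7808, Pow(-21, 2), Mul(-180, -21)), Add(-14359, Mul(-1, Add(-9331, Rational(1, 134)))))) = Mul(-15364, Add(Add(7808, 441, 3780), Add(-14359, Mul(-1, Rational(-1250353, 134))))) = Mul(-15364, Add(12029, Add(-14359, Rational(1250353, 134)))) = Mul(-15364, Add(12029, Rational(-673753, 134))) = Mul(-15364, Rational(938133, 134)) = Rational(-7206737706, 67)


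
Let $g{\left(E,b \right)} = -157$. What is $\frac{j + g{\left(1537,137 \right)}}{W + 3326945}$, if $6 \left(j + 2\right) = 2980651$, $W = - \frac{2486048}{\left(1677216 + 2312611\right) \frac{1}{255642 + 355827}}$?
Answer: $\frac{11888475542419}{70522762224018} \approx 0.16858$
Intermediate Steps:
$W = - \frac{1520141284512}{3989827}$ ($W = - \frac{2486048}{3989827 \cdot \frac{1}{611469}} = - \frac{2486048}{\frac{3989827}{611469}} = \left(-2486048\right) \frac{611469}{3989827} = - \frac{1520141284512}{3989827} \approx -3.81 \cdot 10^{5}$)
$j = \frac{2980639}{6}$ ($j = -2 + \frac{1}{6} \cdot 2980651 = -2 + \frac{2980651}{6} = \frac{2980639}{6} \approx 4.9677 \cdot 10^{5}$)
$\frac{j + g{\left(1537,137 \right)}}{W + 3326945} = \frac{\frac{2980639}{6} - 157}{- \frac{1520141284512}{3989827} + 3326945} = \frac{2979697}{6 \cdot \frac{11753793704003}{3989827}} = \frac{2979697}{6} \cdot \frac{3989827}{11753793704003} = \frac{11888475542419}{70522762224018}$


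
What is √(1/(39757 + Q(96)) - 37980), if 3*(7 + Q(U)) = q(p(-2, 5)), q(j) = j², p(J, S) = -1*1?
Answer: I*√540106021660227/119251 ≈ 194.88*I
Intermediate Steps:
p(J, S) = -1
Q(U) = -20/3 (Q(U) = -7 + (⅓)*(-1)² = -7 + (⅓)*1 = -7 + ⅓ = -20/3)
√(1/(39757 + Q(96)) - 37980) = √(1/(39757 - 20/3) - 37980) = √(1/(119251/3) - 37980) = √(3/119251 - 37980) = √(-4529152977/119251) = I*√540106021660227/119251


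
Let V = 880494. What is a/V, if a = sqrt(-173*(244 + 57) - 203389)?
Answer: I*sqrt(255462)/880494 ≈ 0.00057403*I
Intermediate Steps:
a = I*sqrt(255462) (a = sqrt(-173*301 - 203389) = sqrt(-52073 - 203389) = sqrt(-255462) = I*sqrt(255462) ≈ 505.43*I)
a/V = (I*sqrt(255462))/880494 = (I*sqrt(255462))*(1/880494) = I*sqrt(255462)/880494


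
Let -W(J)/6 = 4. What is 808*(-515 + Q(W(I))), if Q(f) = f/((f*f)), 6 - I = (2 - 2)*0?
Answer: -1248461/3 ≈ -4.1615e+5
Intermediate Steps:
I = 6 (I = 6 - (2 - 2)*0 = 6 - 0*0 = 6 - 1*0 = 6 + 0 = 6)
W(J) = -24 (W(J) = -6*4 = -24)
Q(f) = 1/f (Q(f) = f/(f²) = f/f² = 1/f)
808*(-515 + Q(W(I))) = 808*(-515 + 1/(-24)) = 808*(-515 - 1/24) = 808*(-12361/24) = -1248461/3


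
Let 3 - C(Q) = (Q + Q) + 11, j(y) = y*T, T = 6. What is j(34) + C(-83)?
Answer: 362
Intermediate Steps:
j(y) = 6*y (j(y) = y*6 = 6*y)
C(Q) = -8 - 2*Q (C(Q) = 3 - ((Q + Q) + 11) = 3 - (2*Q + 11) = 3 - (11 + 2*Q) = 3 + (-11 - 2*Q) = -8 - 2*Q)
j(34) + C(-83) = 6*34 + (-8 - 2*(-83)) = 204 + (-8 + 166) = 204 + 158 = 362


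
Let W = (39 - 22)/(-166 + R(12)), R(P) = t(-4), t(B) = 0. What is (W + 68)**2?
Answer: 127035441/27556 ≈ 4610.1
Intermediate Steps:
R(P) = 0
W = -17/166 (W = (39 - 22)/(-166 + 0) = 17/(-166) = 17*(-1/166) = -17/166 ≈ -0.10241)
(W + 68)**2 = (-17/166 + 68)**2 = (11271/166)**2 = 127035441/27556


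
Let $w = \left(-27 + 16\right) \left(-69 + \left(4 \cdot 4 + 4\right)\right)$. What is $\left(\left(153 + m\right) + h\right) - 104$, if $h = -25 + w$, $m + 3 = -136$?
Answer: $424$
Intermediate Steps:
$m = -139$ ($m = -3 - 136 = -139$)
$w = 539$ ($w = - 11 \left(-69 + \left(16 + 4\right)\right) = - 11 \left(-69 + 20\right) = \left(-11\right) \left(-49\right) = 539$)
$h = 514$ ($h = -25 + 539 = 514$)
$\left(\left(153 + m\right) + h\right) - 104 = \left(\left(153 - 139\right) + 514\right) - 104 = \left(14 + 514\right) - 104 = 528 - 104 = 424$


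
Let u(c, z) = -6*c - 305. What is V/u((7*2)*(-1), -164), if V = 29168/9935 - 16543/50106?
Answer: -1297137103/110014487310 ≈ -0.011791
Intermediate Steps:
u(c, z) = -305 - 6*c
V = 1297137103/497803110 (V = 29168*(1/9935) - 16543*1/50106 = 29168/9935 - 16543/50106 = 1297137103/497803110 ≈ 2.6057)
V/u((7*2)*(-1), -164) = 1297137103/(497803110*(-305 - 6*7*2*(-1))) = 1297137103/(497803110*(-305 - 84*(-1))) = 1297137103/(497803110*(-305 - 6*(-14))) = 1297137103/(497803110*(-305 + 84)) = (1297137103/497803110)/(-221) = (1297137103/497803110)*(-1/221) = -1297137103/110014487310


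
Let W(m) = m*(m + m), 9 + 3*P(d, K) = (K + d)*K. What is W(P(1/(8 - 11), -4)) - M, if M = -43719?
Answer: 3542489/81 ≈ 43734.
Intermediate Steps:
P(d, K) = -3 + K*(K + d)/3 (P(d, K) = -3 + ((K + d)*K)/3 = -3 + (K*(K + d))/3 = -3 + K*(K + d)/3)
W(m) = 2*m² (W(m) = m*(2*m) = 2*m²)
W(P(1/(8 - 11), -4)) - M = 2*(-3 + (⅓)*(-4)² + (⅓)*(-4)/(8 - 11))² - 1*(-43719) = 2*(-3 + (⅓)*16 + (⅓)*(-4)/(-3))² + 43719 = 2*(-3 + 16/3 + (⅓)*(-4)*(-⅓))² + 43719 = 2*(-3 + 16/3 + 4/9)² + 43719 = 2*(25/9)² + 43719 = 2*(625/81) + 43719 = 1250/81 + 43719 = 3542489/81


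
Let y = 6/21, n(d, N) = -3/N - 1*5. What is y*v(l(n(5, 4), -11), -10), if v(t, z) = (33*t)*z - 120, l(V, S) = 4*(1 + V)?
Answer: 12300/7 ≈ 1757.1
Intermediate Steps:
n(d, N) = -5 - 3/N (n(d, N) = -3/N - 5 = -5 - 3/N)
l(V, S) = 4 + 4*V
v(t, z) = -120 + 33*t*z (v(t, z) = 33*t*z - 120 = -120 + 33*t*z)
y = 2/7 (y = 6*(1/21) = 2/7 ≈ 0.28571)
y*v(l(n(5, 4), -11), -10) = 2*(-120 + 33*(4 + 4*(-5 - 3/4))*(-10))/7 = 2*(-120 + 33*(4 + 4*(-23/4))*(-10))/7 = 2*(-120 + 33*(4 - 23)*(-10))/7 = 2*(-120 + 33*(-19)*(-10))/7 = 2*(-120 + 6270)/7 = (2/7)*6150 = 12300/7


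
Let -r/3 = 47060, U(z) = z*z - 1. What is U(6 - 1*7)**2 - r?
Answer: 141180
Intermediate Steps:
U(z) = -1 + z**2 (U(z) = z**2 - 1 = -1 + z**2)
r = -141180 (r = -3*47060 = -141180)
U(6 - 1*7)**2 - r = (-1 + (6 - 1*7)**2)**2 - 1*(-141180) = (-1 + (6 - 7)**2)**2 + 141180 = (-1 + (-1)**2)**2 + 141180 = (-1 + 1)**2 + 141180 = 0**2 + 141180 = 0 + 141180 = 141180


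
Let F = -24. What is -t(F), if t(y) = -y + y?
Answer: 0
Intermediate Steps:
t(y) = 0
-t(F) = -1*0 = 0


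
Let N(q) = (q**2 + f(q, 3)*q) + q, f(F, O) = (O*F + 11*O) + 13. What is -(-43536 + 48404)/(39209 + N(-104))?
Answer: -4868/77585 ≈ -0.062744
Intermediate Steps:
f(F, O) = 13 + 11*O + F*O (f(F, O) = (F*O + 11*O) + 13 = (11*O + F*O) + 13 = 13 + 11*O + F*O)
N(q) = q + q**2 + q*(46 + 3*q) (N(q) = (q**2 + (13 + 11*3 + q*3)*q) + q = (q**2 + (13 + 33 + 3*q)*q) + q = (q**2 + (46 + 3*q)*q) + q = (q**2 + q*(46 + 3*q)) + q = q + q**2 + q*(46 + 3*q))
-(-43536 + 48404)/(39209 + N(-104)) = -(-43536 + 48404)/(39209 - 104*(47 + 4*(-104))) = -4868/(39209 - 104*(47 - 416)) = -4868/(39209 - 104*(-369)) = -4868/(39209 + 38376) = -4868/77585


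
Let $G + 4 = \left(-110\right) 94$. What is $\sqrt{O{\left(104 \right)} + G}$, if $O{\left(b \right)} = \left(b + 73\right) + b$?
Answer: $i \sqrt{10063} \approx 100.31 i$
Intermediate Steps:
$O{\left(b \right)} = 73 + 2 b$ ($O{\left(b \right)} = \left(73 + b\right) + b = 73 + 2 b$)
$G = -10344$ ($G = -4 - 10340 = -10344$)
$\sqrt{O{\left(104 \right)} + G} = \sqrt{\left(73 + 2 \cdot 104\right) - 10344} = \sqrt{\left(73 + 208\right) - 10344} = \sqrt{281 - 10344} = \sqrt{-10063} = i \sqrt{10063}$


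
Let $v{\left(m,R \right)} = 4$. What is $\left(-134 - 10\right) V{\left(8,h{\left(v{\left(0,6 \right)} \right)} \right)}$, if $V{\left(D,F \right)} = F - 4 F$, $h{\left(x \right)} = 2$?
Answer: $864$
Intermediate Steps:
$V{\left(D,F \right)} = - 3 F$
$\left(-134 - 10\right) V{\left(8,h{\left(v{\left(0,6 \right)} \right)} \right)} = \left(-134 - 10\right) \left(\left(-3\right) 2\right) = \left(-144\right) \left(-6\right) = 864$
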